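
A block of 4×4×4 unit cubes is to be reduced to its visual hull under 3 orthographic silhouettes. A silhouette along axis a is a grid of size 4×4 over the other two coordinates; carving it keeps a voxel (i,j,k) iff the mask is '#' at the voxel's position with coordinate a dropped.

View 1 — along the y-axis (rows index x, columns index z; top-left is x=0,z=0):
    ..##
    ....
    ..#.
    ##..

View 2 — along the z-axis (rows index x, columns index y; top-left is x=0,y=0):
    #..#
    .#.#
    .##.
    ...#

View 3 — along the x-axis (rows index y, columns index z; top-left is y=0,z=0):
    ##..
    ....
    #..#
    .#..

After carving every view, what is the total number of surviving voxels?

before carving: 64 voxels (4×4×4)
carve view 1 (along y, XZ-mask fill 5/16): 20 voxels remain
carve view 2 (along z, XY-mask fill 7/16): 8 voxels remain
carve view 3 (along x, YZ-mask fill 5/16): 1 voxels remain

voxel count = 1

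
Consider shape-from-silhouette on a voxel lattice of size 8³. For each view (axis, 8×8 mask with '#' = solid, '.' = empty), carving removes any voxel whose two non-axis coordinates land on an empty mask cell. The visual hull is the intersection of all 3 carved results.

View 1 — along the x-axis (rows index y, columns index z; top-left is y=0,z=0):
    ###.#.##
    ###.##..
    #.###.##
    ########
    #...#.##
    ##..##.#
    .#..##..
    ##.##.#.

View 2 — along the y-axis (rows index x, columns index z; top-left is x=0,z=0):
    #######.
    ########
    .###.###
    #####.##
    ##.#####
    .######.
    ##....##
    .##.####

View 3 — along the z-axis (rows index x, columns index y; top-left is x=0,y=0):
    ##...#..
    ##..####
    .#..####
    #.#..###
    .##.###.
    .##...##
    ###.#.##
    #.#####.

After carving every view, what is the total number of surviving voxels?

initial block: 8^3 = 512
carve view 1 (along x, YZ-mask fill 42/64): 336 voxels remain
carve view 2 (along y, XZ-mask fill 51/64): 267 voxels remain
carve view 3 (along z, XY-mask fill 40/64): 155 voxels remain

155 voxels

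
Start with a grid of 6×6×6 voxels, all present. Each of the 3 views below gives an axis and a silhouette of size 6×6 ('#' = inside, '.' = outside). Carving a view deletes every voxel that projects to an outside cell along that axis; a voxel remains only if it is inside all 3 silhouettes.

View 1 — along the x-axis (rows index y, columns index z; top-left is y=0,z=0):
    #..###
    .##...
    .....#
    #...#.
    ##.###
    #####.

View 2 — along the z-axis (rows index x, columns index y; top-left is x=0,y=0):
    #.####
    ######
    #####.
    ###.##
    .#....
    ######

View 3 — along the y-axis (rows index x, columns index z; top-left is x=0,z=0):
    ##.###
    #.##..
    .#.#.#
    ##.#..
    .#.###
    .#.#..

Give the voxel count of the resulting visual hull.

before carving: 216 voxels (6×6×6)
  1. axis=0 (YZ plane), |mask|=19  ⇒  voxels=114
  2. axis=2 (XY plane), |mask|=28  ⇒  voxels=88
  3. axis=1 (XZ plane), |mask|=20  ⇒  voxels=48

remaining voxels: 48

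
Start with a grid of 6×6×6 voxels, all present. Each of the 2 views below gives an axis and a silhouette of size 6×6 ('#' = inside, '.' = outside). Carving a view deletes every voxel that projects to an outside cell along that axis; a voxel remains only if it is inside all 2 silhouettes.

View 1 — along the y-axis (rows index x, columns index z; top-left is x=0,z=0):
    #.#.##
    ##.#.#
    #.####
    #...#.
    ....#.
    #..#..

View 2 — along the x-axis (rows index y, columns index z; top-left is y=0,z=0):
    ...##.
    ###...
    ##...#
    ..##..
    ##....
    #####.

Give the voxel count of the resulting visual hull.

voxel count = 50

start: 6×6×6 = 216 voxels
after view 1 [y-axis, 18 of 36 cells solid] → remaining = 108
after view 2 [x-axis, 17 of 36 cells solid] → remaining = 50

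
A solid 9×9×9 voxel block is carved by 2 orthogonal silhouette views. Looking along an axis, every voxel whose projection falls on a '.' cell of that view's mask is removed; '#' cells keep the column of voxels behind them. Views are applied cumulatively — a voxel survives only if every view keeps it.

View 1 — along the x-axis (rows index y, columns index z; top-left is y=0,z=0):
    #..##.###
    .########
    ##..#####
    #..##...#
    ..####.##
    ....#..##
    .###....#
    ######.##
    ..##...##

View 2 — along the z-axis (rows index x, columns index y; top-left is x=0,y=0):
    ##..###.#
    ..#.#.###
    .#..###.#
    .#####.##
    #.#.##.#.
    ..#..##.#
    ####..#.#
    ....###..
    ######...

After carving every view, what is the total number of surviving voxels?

253 voxels

full grid |V| = 729
after view 1 [x-axis, 50 of 81 cells solid] → remaining = 450
after view 2 [z-axis, 47 of 81 cells solid] → remaining = 253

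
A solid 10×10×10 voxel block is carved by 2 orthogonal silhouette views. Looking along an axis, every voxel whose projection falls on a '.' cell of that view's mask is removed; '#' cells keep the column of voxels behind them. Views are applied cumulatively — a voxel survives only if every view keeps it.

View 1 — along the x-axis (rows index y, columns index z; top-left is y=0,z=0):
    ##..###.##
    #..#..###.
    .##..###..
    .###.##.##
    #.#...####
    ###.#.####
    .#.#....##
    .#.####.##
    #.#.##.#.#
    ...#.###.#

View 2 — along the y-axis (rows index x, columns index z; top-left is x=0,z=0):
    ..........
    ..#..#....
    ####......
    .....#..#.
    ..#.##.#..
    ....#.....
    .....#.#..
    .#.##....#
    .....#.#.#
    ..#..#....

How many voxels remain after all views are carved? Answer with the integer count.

before carving: 1000 voxels (10×10×10)
carve view 1 (along x, YZ-mask fill 60/100): 600 voxels remain
carve view 2 (along y, XZ-mask fill 24/100): 136 voxels remain

voxel count = 136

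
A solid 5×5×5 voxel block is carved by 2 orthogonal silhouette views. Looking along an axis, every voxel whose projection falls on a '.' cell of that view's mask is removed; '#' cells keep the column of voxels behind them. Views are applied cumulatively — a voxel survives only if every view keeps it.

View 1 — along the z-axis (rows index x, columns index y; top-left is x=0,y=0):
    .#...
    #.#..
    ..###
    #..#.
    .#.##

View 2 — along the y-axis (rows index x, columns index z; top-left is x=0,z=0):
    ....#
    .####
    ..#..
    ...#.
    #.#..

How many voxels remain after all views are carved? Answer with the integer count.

remaining voxels: 20

initial block: 5^3 = 125
carve view 1 (along z, XY-mask fill 11/25): 55 voxels remain
carve view 2 (along y, XZ-mask fill 9/25): 20 voxels remain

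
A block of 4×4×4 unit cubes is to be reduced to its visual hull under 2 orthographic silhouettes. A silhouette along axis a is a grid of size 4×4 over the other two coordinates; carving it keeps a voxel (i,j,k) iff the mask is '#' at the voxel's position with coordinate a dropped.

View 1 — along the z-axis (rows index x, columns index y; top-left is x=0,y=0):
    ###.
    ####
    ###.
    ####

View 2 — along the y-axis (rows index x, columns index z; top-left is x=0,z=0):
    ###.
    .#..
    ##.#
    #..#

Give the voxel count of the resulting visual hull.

before carving: 64 voxels (4×4×4)
V1 z: intersect with XY mask (14 set) -- 56 left
V2 y: intersect with XZ mask (9 set) -- 30 left

30 voxels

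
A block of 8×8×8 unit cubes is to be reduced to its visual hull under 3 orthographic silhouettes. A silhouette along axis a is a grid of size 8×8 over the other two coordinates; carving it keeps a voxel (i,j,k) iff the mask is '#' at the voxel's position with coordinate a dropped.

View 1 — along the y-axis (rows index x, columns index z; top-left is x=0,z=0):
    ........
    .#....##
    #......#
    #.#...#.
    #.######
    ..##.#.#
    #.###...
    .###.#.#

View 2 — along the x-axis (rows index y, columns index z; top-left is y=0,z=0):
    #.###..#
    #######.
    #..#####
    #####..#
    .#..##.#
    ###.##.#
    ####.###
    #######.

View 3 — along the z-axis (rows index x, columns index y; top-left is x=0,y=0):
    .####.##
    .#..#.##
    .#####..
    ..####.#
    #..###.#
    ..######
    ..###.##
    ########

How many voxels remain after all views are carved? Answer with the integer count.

remaining voxels: 113

start: 8×8×8 = 512 voxels
step 1: project along y, AND mask (28/64) → |grid| = 224
step 2: project along x, AND mask (48/64) → |grid| = 168
step 3: project along z, AND mask (44/64) → |grid| = 113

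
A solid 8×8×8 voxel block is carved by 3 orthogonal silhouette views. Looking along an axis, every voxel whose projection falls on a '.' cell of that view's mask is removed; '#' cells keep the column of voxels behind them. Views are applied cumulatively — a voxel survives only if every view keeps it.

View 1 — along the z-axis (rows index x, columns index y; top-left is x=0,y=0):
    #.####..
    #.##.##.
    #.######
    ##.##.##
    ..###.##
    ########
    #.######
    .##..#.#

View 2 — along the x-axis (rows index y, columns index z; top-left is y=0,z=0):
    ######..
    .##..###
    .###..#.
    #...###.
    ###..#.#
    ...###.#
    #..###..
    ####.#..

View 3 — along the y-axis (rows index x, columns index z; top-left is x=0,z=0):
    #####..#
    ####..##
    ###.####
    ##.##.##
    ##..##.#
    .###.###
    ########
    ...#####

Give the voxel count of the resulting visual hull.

162 voxels

start: 8×8×8 = 512 voxels
carve view 1 (along z, XY-mask fill 47/64): 376 voxels remain
carve view 2 (along x, YZ-mask fill 37/64): 215 voxels remain
carve view 3 (along y, XZ-mask fill 49/64): 162 voxels remain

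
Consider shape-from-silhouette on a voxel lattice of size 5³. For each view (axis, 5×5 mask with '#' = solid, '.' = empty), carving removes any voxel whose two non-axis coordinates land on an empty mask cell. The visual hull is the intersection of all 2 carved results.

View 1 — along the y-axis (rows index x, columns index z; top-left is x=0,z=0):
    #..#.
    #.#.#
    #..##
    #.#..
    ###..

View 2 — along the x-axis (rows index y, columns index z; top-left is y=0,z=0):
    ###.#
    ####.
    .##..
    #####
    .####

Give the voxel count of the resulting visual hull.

initial block: 5^3 = 125
[1] y-view keeps 13 columns → grid now 65
[2] x-view keeps 19 columns → grid now 47

voxel count = 47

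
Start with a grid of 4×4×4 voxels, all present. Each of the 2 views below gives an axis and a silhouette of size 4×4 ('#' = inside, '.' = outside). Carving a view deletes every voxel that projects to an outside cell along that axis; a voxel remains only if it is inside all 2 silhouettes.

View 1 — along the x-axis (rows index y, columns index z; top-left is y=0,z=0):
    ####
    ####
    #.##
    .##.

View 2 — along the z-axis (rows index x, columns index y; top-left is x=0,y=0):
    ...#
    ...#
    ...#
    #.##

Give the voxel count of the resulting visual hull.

initial block: 4^3 = 64
step 1: project along x, AND mask (13/16) → |grid| = 52
step 2: project along z, AND mask (6/16) → |grid| = 15

voxel count = 15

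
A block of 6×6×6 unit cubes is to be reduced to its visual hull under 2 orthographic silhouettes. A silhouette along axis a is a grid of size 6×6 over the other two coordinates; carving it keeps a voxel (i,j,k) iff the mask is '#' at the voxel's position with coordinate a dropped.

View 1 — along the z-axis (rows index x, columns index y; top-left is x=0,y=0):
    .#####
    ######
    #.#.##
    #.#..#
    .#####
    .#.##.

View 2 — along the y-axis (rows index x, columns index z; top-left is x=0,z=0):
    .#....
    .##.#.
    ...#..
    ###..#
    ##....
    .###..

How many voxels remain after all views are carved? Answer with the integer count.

start: 6×6×6 = 216 voxels
V1 z: intersect with XY mask (26 set) -- 156 left
V2 y: intersect with XZ mask (14 set) -- 58 left

|visual hull| = 58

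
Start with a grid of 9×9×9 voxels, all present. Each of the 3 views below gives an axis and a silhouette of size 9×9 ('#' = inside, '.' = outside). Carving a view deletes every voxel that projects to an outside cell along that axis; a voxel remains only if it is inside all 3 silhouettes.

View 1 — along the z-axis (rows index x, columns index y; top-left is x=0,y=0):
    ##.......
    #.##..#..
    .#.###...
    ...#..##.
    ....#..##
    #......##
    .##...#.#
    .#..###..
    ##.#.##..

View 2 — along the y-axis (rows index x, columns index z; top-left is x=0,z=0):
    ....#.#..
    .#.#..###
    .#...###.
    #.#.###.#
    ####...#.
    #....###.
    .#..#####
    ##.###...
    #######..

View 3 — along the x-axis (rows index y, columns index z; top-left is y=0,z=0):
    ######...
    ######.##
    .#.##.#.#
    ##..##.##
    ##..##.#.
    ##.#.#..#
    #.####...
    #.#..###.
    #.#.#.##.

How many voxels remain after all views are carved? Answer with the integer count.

remaining voxels: 109

initial block: 9^3 = 729
after view 1 [z-axis, 32 of 81 cells solid] → remaining = 288
after view 2 [y-axis, 44 of 81 cells solid] → remaining = 164
after view 3 [x-axis, 50 of 81 cells solid] → remaining = 109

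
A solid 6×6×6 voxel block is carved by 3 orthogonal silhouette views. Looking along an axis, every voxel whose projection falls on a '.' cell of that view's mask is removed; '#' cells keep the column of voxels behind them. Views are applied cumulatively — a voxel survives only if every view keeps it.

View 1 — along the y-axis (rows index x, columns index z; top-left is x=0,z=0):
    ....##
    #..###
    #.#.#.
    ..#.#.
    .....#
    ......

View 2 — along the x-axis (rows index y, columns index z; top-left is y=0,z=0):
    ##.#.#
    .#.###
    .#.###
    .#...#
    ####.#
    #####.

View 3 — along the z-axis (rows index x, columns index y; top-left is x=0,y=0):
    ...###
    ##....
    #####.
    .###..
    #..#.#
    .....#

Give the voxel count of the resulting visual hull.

full grid |V| = 216
after view 1 [y-axis, 12 of 36 cells solid] → remaining = 72
after view 2 [x-axis, 24 of 36 cells solid] → remaining = 42
after view 3 [z-axis, 17 of 36 cells solid] → remaining = 18

remaining voxels: 18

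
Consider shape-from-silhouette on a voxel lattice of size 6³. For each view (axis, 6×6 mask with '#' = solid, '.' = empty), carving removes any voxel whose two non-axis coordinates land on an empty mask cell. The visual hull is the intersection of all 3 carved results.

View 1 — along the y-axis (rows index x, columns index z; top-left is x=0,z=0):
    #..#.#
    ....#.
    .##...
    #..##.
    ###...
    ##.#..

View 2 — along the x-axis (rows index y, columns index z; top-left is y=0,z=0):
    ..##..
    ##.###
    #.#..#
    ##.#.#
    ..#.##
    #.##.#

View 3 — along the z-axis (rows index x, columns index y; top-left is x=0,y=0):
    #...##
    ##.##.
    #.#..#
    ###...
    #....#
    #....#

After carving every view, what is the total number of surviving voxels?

21 voxels

before carving: 216 voxels (6×6×6)
after view 1 [y-axis, 15 of 36 cells solid] → remaining = 90
after view 2 [x-axis, 21 of 36 cells solid] → remaining = 51
after view 3 [z-axis, 17 of 36 cells solid] → remaining = 21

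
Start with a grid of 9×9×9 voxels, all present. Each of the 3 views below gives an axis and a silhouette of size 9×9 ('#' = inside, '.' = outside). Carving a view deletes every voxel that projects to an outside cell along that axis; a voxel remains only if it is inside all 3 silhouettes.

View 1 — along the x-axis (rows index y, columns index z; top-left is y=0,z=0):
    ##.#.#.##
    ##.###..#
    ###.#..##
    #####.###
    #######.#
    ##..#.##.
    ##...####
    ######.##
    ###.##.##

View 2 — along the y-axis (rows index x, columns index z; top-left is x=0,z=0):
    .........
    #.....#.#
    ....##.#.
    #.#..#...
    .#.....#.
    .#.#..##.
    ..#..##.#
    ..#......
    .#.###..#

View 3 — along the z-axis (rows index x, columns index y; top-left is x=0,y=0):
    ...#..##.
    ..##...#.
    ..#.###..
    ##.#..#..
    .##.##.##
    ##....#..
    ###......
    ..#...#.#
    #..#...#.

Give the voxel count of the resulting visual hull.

remaining voxels: 62

before carving: 729 voxels (9×9×9)
[1] x-view keeps 60 columns → grid now 540
[2] y-view keeps 25 columns → grid now 165
[3] z-view keeps 32 columns → grid now 62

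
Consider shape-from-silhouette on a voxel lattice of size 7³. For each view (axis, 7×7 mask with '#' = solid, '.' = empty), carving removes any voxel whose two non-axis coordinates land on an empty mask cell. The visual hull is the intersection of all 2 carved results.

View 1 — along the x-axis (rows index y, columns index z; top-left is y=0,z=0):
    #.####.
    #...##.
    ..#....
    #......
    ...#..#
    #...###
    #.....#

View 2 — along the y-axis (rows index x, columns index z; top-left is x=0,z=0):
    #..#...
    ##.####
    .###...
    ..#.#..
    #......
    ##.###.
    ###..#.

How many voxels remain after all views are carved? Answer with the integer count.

full grid |V| = 343
step 1: project along x, AND mask (18/49) → |grid| = 126
step 2: project along y, AND mask (23/49) → |grid| = 60

remaining voxels: 60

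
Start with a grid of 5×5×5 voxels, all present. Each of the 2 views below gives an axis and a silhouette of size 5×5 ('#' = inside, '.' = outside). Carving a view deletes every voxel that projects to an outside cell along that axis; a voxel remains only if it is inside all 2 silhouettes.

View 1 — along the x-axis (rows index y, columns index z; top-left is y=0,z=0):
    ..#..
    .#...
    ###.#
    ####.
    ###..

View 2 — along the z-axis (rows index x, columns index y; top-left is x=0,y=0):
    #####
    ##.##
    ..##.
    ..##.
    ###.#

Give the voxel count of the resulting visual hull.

voxel count = 47

full grid |V| = 125
carve view 1 (along x, YZ-mask fill 13/25): 65 voxels remain
carve view 2 (along z, XY-mask fill 17/25): 47 voxels remain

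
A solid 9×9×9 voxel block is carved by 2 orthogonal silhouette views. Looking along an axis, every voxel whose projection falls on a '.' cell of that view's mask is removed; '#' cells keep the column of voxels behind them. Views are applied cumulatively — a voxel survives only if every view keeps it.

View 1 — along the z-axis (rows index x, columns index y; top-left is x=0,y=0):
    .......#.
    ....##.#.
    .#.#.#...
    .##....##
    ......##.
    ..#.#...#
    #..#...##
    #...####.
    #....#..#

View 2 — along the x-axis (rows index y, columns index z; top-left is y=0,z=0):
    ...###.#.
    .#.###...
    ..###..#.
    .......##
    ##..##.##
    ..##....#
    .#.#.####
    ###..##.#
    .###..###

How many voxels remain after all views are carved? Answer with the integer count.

|visual hull| = 134

full grid |V| = 729
[1] z-view keeps 28 columns → grid now 252
[2] x-view keeps 41 columns → grid now 134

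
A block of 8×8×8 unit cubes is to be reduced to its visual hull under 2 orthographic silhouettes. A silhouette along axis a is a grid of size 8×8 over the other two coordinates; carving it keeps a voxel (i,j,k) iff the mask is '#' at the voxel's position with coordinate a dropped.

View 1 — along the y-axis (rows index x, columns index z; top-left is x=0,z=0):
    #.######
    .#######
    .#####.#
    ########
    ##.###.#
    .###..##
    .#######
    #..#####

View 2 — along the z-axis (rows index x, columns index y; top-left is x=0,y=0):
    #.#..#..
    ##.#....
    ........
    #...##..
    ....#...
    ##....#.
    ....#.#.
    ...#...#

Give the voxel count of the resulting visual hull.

voxel count = 113

before carving: 512 voxels (8×8×8)
after view 1 [y-axis, 52 of 64 cells solid] → remaining = 416
after view 2 [z-axis, 17 of 64 cells solid] → remaining = 113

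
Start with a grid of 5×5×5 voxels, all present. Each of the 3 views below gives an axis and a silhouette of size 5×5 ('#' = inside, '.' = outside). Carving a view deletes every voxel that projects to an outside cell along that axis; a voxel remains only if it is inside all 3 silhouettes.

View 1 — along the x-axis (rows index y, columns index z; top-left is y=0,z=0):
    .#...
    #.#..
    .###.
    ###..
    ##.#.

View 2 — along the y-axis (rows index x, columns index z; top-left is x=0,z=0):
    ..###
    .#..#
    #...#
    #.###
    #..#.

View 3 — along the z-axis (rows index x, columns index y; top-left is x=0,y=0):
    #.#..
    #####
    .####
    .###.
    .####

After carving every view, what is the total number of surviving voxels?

voxel count = 20

initial block: 5^3 = 125
after view 1 [x-axis, 12 of 25 cells solid] → remaining = 60
after view 2 [y-axis, 13 of 25 cells solid] → remaining = 25
after view 3 [z-axis, 18 of 25 cells solid] → remaining = 20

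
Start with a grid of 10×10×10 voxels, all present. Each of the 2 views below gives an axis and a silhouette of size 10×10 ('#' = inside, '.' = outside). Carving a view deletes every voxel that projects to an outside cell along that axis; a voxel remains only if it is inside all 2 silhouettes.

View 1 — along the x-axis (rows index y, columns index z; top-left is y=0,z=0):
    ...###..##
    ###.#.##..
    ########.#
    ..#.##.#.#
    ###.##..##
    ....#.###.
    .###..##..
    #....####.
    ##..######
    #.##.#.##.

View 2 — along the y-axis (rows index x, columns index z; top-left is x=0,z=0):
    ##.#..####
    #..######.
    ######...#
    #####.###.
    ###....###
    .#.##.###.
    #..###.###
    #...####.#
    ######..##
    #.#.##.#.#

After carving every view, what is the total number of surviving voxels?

411 voxels

initial block: 10^3 = 1000
V1 x: intersect with YZ mask (60 set) -- 600 left
V2 y: intersect with XZ mask (68 set) -- 411 left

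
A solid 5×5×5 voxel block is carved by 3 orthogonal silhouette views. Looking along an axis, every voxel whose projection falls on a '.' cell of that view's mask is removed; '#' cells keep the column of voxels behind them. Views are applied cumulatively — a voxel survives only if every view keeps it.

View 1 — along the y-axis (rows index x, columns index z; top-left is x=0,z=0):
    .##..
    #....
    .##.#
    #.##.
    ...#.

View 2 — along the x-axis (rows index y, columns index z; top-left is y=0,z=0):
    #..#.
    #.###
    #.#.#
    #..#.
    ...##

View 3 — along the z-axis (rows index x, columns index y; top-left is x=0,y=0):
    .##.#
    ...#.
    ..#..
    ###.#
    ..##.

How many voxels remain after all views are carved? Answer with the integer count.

voxel count = 14

initial block: 5^3 = 125
step 1: project along y, AND mask (10/25) → |grid| = 50
step 2: project along x, AND mask (13/25) → |grid| = 25
step 3: project along z, AND mask (11/25) → |grid| = 14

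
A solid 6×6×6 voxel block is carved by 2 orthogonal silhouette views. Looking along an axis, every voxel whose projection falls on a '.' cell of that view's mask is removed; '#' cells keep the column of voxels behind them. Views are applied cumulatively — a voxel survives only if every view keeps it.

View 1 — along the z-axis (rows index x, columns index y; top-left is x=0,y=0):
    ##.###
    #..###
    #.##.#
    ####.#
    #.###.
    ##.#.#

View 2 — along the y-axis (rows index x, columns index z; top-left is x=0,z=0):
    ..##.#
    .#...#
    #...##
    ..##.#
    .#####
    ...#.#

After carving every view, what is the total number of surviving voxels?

full grid |V| = 216
[1] z-view keeps 26 columns → grid now 156
[2] y-view keeps 18 columns → grid now 78

voxel count = 78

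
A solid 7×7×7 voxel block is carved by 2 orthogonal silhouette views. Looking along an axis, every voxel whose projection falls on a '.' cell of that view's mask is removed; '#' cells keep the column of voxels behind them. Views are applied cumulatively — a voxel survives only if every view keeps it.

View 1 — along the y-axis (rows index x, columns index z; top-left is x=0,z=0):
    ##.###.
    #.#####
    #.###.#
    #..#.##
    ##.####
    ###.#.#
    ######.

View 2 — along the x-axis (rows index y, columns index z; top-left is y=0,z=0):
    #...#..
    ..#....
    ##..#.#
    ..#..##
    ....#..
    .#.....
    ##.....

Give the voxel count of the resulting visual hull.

full grid |V| = 343
  1. axis=1 (XZ plane), |mask|=37  ⇒  voxels=259
  2. axis=0 (YZ plane), |mask|=14  ⇒  voxels=74

|visual hull| = 74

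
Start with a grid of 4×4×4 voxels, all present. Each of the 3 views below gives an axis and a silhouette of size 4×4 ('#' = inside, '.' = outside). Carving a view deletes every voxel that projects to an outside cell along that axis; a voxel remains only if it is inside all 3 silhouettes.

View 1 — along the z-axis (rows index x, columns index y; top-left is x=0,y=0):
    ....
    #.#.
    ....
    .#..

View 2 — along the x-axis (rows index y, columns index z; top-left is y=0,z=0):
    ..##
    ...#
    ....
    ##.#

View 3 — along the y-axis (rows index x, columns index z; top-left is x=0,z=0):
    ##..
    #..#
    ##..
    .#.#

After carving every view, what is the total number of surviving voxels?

|visual hull| = 2

full grid |V| = 64
V1 z: intersect with XY mask (3 set) -- 12 left
V2 x: intersect with YZ mask (6 set) -- 3 left
V3 y: intersect with XZ mask (8 set) -- 2 left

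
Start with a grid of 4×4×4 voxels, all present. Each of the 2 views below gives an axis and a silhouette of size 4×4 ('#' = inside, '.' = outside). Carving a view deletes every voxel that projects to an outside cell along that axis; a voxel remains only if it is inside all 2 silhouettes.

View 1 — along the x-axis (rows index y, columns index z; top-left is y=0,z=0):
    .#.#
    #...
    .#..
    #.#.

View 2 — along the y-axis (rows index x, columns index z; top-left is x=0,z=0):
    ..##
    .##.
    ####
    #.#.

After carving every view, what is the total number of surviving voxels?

before carving: 64 voxels (4×4×4)
[1] x-view keeps 6 columns → grid now 24
[2] y-view keeps 10 columns → grid now 14

14 voxels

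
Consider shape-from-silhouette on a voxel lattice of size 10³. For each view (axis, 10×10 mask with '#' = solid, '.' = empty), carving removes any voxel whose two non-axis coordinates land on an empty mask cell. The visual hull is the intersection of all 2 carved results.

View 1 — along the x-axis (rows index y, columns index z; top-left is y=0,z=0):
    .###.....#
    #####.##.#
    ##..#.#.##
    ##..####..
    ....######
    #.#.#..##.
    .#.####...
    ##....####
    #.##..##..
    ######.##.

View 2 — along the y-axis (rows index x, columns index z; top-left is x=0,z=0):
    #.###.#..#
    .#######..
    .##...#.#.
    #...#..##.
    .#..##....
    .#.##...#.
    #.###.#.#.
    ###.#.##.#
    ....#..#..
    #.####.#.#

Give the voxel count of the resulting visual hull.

305 voxels

initial block: 10^3 = 1000
step 1: project along x, AND mask (59/100) → |grid| = 590
step 2: project along y, AND mask (50/100) → |grid| = 305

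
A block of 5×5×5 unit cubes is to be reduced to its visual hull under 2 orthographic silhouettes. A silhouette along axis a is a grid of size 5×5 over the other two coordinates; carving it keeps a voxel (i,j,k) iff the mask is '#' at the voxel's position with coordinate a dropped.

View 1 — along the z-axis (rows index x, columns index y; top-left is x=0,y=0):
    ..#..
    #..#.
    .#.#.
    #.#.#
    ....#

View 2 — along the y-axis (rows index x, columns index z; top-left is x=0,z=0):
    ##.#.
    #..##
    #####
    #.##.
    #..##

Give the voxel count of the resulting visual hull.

before carving: 125 voxels (5×5×5)
[1] z-view keeps 9 columns → grid now 45
[2] y-view keeps 17 columns → grid now 31

31 voxels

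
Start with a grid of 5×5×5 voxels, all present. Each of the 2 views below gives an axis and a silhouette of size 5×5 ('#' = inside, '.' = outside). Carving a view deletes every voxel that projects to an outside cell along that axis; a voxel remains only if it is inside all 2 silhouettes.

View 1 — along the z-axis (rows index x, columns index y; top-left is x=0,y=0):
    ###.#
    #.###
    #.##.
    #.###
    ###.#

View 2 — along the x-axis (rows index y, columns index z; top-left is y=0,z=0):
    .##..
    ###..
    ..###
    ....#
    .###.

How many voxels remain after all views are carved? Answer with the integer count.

before carving: 125 voxels (5×5×5)
  1. axis=2 (XY plane), |mask|=19  ⇒  voxels=95
  2. axis=0 (YZ plane), |mask|=12  ⇒  voxels=46

remaining voxels: 46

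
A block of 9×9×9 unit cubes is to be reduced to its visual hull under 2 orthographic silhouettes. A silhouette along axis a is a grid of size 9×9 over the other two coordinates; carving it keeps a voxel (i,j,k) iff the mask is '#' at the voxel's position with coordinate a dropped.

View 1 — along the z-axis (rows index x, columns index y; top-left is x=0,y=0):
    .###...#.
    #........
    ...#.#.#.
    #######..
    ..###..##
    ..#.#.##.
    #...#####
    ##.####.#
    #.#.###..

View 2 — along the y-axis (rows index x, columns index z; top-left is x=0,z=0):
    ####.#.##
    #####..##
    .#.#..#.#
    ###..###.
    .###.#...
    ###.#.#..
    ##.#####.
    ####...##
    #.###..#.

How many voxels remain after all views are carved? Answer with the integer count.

initial block: 9^3 = 729
[1] z-view keeps 42 columns → grid now 378
[2] y-view keeps 51 columns → grid now 238

remaining voxels: 238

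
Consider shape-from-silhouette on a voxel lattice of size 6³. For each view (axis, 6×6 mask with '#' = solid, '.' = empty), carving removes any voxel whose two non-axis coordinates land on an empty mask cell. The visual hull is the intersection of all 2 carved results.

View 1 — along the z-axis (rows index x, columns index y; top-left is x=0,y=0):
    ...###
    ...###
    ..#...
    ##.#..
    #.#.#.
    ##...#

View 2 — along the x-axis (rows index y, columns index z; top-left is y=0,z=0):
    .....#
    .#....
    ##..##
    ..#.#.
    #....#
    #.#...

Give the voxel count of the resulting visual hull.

start: 6×6×6 = 216 voxels
carve view 1 (along z, XY-mask fill 16/36): 96 voxels remain
carve view 2 (along x, YZ-mask fill 12/36): 31 voxels remain

remaining voxels: 31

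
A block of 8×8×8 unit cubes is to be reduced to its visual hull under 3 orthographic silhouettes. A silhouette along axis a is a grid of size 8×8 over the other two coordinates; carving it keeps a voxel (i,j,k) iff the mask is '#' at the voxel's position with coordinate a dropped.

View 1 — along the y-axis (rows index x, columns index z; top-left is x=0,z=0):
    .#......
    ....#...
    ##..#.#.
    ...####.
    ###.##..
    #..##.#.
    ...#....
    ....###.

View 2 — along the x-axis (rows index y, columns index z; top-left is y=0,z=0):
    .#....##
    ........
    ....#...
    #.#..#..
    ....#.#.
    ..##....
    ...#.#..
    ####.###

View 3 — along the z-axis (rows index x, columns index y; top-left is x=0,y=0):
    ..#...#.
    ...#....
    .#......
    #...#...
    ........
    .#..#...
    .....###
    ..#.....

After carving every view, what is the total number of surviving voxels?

|visual hull| = 9

full grid |V| = 512
after view 1 [y-axis, 23 of 64 cells solid] → remaining = 184
after view 2 [x-axis, 20 of 64 cells solid] → remaining = 57
after view 3 [z-axis, 12 of 64 cells solid] → remaining = 9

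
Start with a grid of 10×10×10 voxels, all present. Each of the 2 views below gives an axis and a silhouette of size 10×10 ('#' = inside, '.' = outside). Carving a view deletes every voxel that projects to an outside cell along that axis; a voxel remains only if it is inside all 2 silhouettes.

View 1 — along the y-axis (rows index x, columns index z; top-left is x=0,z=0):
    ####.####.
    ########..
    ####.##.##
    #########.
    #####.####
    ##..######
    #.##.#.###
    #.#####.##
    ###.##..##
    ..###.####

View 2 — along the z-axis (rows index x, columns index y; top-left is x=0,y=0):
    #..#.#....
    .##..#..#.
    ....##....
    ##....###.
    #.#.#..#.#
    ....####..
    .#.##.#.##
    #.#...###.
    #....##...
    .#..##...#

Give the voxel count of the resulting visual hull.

full grid |V| = 1000
V1 y: intersect with XZ mask (79 set) -- 790 left
V2 z: intersect with XY mask (41 set) -- 325 left

325 voxels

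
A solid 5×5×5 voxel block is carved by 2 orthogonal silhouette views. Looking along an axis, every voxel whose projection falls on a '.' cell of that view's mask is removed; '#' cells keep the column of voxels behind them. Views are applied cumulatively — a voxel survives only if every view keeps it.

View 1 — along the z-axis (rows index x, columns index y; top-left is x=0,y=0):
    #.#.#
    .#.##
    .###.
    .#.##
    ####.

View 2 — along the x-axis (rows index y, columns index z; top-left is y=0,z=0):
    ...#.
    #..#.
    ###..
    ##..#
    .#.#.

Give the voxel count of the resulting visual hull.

start: 5×5×5 = 125 voxels
  1. axis=2 (XY plane), |mask|=16  ⇒  voxels=80
  2. axis=0 (YZ plane), |mask|=11  ⇒  voxels=37

|visual hull| = 37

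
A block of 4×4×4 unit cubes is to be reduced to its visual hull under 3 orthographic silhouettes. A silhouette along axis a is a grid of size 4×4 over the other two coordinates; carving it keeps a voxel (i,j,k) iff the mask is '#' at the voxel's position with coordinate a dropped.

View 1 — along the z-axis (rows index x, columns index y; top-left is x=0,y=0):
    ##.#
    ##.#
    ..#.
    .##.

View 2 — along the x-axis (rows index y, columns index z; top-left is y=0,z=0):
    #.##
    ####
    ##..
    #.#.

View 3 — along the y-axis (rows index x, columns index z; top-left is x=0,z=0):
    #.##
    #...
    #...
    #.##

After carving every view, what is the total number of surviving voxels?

|visual hull| = 16

initial block: 4^3 = 64
[1] z-view keeps 9 columns → grid now 36
[2] x-view keeps 11 columns → grid now 26
[3] y-view keeps 8 columns → grid now 16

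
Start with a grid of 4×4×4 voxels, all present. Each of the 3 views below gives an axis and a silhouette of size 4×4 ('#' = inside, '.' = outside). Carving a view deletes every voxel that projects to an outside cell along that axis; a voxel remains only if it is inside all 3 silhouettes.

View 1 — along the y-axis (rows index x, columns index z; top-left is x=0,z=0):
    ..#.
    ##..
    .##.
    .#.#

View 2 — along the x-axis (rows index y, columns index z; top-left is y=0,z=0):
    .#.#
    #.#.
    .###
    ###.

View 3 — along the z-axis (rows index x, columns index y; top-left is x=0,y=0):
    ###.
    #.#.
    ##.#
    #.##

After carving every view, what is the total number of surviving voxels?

start: 4×4×4 = 64 voxels
step 1: project along y, AND mask (7/16) → |grid| = 28
step 2: project along x, AND mask (10/16) → |grid| = 19
step 3: project along z, AND mask (11/16) → |grid| = 13

remaining voxels: 13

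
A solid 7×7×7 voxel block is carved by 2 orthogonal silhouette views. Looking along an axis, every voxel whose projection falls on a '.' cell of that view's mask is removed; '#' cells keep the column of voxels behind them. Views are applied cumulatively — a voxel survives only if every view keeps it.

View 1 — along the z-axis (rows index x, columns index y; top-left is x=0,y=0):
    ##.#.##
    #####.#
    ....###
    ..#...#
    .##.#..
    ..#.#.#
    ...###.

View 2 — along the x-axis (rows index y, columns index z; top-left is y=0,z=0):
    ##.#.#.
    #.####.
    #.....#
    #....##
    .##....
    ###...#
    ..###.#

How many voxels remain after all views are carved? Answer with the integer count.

start: 7×7×7 = 343 voxels
after view 1 [z-axis, 25 of 49 cells solid] → remaining = 175
after view 2 [x-axis, 24 of 49 cells solid] → remaining = 82

remaining voxels: 82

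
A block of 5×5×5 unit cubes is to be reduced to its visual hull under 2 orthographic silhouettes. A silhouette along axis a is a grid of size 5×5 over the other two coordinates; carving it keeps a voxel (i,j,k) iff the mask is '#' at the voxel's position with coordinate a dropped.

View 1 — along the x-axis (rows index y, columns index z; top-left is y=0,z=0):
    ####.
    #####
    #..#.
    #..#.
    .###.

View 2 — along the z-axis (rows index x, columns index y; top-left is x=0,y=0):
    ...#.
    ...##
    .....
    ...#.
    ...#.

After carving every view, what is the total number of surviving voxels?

initial block: 5^3 = 125
  1. axis=0 (YZ plane), |mask|=16  ⇒  voxels=80
  2. axis=2 (XY plane), |mask|=5  ⇒  voxels=11

remaining voxels: 11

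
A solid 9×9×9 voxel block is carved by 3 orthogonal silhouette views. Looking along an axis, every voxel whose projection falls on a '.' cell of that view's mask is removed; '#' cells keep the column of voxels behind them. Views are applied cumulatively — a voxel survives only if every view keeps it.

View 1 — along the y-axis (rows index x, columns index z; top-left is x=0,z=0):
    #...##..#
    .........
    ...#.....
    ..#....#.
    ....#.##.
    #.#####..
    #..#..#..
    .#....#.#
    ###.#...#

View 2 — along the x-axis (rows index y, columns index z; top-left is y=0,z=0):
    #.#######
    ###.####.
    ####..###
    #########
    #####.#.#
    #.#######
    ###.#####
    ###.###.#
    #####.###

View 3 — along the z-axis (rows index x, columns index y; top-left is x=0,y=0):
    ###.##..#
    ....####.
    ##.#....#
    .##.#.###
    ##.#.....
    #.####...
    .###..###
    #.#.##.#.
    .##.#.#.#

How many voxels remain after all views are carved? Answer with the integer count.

initial block: 9^3 = 729
carve view 1 (along y, XZ-mask fill 27/81): 243 voxels remain
carve view 2 (along x, YZ-mask fill 69/81): 213 voxels remain
carve view 3 (along z, XY-mask fill 44/81): 119 voxels remain

|visual hull| = 119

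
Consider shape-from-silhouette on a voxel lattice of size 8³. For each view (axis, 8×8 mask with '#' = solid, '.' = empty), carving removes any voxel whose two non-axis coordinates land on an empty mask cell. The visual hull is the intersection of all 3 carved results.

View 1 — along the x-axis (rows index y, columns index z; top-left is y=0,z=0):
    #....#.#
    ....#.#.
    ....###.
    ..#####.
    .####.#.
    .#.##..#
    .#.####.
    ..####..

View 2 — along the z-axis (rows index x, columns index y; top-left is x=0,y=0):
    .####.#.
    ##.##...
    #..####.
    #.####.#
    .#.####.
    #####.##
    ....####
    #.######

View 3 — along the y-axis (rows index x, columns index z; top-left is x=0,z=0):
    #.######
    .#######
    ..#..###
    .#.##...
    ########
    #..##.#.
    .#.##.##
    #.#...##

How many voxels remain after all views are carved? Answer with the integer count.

start: 8×8×8 = 512 voxels
  1. axis=0 (YZ plane), |mask|=31  ⇒  voxels=248
  2. axis=2 (XY plane), |mask|=43  ⇒  voxels=176
  3. axis=1 (XZ plane), |mask|=42  ⇒  voxels=114

114 voxels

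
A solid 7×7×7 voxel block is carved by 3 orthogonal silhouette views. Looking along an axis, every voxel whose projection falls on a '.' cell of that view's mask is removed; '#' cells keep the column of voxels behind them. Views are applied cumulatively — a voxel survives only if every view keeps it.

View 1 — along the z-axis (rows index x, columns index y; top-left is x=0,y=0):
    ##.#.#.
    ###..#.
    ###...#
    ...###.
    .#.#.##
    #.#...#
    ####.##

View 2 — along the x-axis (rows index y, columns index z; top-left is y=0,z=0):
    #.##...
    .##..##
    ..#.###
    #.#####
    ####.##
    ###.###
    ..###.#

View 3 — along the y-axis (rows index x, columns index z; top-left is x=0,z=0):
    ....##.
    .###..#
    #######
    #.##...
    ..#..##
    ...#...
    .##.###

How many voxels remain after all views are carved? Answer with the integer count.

remaining voxels: 72

start: 7×7×7 = 343 voxels
  1. axis=2 (XY plane), |mask|=28  ⇒  voxels=196
  2. axis=0 (YZ plane), |mask|=33  ⇒  voxels=127
  3. axis=1 (XZ plane), |mask|=25  ⇒  voxels=72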